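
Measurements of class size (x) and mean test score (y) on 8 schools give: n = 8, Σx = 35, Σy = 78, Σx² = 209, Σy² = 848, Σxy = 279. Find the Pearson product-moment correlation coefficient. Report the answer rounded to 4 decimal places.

-0.8903

S_xy = nΣxy − ΣxΣy = 8·279 − 35·78 = 2232 − 2730 = -498
S_xx = nΣx² − (Σx)² = 8·209 − 35² = 1672 − 1225 = 447
S_yy = nΣy² − (Σy)² = 8·848 − 78² = 6784 − 6084 = 700
r = S_xy / √(S_xx·S_yy) = -498 / √(447·700) = -498 / √312900 = -498 / 559.3747 = -0.8903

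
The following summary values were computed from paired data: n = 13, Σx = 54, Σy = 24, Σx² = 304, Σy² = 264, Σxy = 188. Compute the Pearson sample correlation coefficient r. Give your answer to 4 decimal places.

S_xy = nΣxy − ΣxΣy = 13·188 − 54·24 = 2444 − 1296 = 1148
S_xx = nΣx² − (Σx)² = 13·304 − 54² = 3952 − 2916 = 1036
S_yy = nΣy² − (Σy)² = 13·264 − 24² = 3432 − 576 = 2856
r = S_xy / √(S_xx·S_yy) = 1148 / √(1036·2856) = 1148 / √2958816 = 1148 / 1720.1209 = 0.6674

0.6674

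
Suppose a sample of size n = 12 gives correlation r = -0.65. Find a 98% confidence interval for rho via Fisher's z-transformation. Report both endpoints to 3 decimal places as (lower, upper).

(-0.914, 0.000)

z_r = atanh(-0.65) = -0.775299;  SE = 1/√(n−3) = 1/√9 = 0.333333
z-limits: -0.775299 ± 2.326·0.333333 = -0.775299 ± 0.775333 = [-1.550632, 0.000034]
ρ-limits: (tanh -1.550632, tanh 0.000034) = (-0.914, 0.000)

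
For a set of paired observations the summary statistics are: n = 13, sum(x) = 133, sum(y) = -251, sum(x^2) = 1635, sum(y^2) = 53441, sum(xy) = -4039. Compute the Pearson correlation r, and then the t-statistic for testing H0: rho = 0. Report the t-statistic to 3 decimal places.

Numerator: nΣxy − (Σx)(Σy) = 13·(-4039) − (133)(-251) = -19124
Denominator: √[(nΣx²−(Σx)²)(nΣy²−(Σy)²)]
  nΣx²−(Σx)² = 13·1635 − 17689 = 3566;  nΣy²−(Σy)² = 13·53441 − 63001 = 631732
  √(3566·631732) = √2252756312 = 47463.2101
r = -19124 / 47463.2101 = -0.4029
t = r·√(n−2)/√(1−r²) = -0.4029·√11 / √(1−0.162328) = -1.336268 / 0.915244 = -1.460

-1.460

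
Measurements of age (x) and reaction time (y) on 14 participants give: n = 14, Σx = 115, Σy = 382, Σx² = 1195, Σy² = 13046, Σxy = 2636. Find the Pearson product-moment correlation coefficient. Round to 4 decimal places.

Numerator: nΣxy − (Σx)(Σy) = 14·2636 − (115)(382) = -7026
Denominator: √[(nΣx²−(Σx)²)(nΣy²−(Σy)²)]
  nΣx²−(Σx)² = 14·1195 − 13225 = 3505;  nΣy²−(Σy)² = 14·13046 − 145924 = 36720
  √(3505·36720) = √128703600 = 11344.7609
r = -7026 / 11344.7609 = -0.6193

-0.6193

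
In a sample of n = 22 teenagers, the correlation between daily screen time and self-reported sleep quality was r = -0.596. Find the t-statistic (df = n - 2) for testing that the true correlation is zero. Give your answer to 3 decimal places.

1 − r² = 1 − 0.355216 = 0.644784;  √(1−r²) = 0.802984
√(n−2) = √20 = 4.472136
t = r·√(n−2)/√(1−r²) = -0.596 · 4.472136 / 0.802984 = -3.319

-3.319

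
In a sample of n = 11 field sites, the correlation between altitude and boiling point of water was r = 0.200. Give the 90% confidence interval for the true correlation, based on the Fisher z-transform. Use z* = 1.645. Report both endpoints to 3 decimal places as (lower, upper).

(-0.362, 0.655)

Fisher z: z_r = atanh(r) = ½·ln((1+0.200)/(1−0.200)) = 0.202733
SE(z) = 1/√(n−3) = 1/√8 = 0.353553
90% ⇒ z* = 1.645; margin = 1.645·0.353553 = 0.581595
CI on z-scale: (-0.378862, 0.784328)
Back-transform: tanh(-0.378862) = -0.361719, tanh(0.784328) = 0.655184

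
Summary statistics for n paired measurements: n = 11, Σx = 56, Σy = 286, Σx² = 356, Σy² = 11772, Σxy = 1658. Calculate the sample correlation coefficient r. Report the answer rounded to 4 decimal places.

Numerator: nΣxy − (Σx)(Σy) = 11·1658 − (56)(286) = 2222
Denominator: √[(nΣx²−(Σx)²)(nΣy²−(Σy)²)]
  nΣx²−(Σx)² = 11·356 − 3136 = 780;  nΣy²−(Σy)² = 11·11772 − 81796 = 47696
  √(780·47696) = √37202880 = 6099.4164
r = 2222 / 6099.4164 = 0.3643

0.3643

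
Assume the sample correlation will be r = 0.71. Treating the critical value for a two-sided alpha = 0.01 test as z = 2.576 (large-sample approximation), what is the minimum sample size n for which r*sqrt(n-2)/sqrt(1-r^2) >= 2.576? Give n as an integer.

Need r·√(n−2)/√(1−r²) ≥ 2.576
√(n−2) ≥ 2.576·√(1−0.5041) / 0.71 = 2.576·0.704202 / 0.71 = 2.5550
n−2 ≥ 6.5280  ⇒  n ≥ 8.5280
Smallest integer n = 9

9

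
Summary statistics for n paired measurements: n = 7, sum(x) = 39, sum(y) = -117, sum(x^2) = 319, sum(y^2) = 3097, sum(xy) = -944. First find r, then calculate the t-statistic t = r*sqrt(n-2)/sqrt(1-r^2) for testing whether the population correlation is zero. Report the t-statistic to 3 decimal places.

Numerator: nΣxy − (Σx)(Σy) = 7·(-944) − (39)(-117) = -2045
Denominator: √[(nΣx²−(Σx)²)(nΣy²−(Σy)²)]
  nΣx²−(Σx)² = 7·319 − 1521 = 712;  nΣy²−(Σy)² = 7·3097 − 13689 = 7990
  √(712·7990) = √5688880 = 2385.1373
r = -2045 / 2385.1373 = -0.8574
t = r·√(n−2)/√(1−r²) = -0.8574·√5 / √(1−0.735135) = -1.917205 / 0.514650 = -3.725

-3.725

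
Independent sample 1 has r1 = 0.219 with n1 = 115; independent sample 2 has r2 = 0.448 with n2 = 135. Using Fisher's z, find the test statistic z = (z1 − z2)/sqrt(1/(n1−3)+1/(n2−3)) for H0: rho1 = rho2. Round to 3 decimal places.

-2.021

z1 = atanh(0.219) = 0.222605,  z2 = atanh(0.448) = 0.482195
SE = √(1/(n1−3) + 1/(n2−3)) = √(1/112 + 1/132) = √(0.0089286 + 0.0075758) = √0.0165044 = 0.128469
z = (z1 − z2)/SE = (0.222605 − 0.482195) / 0.128469 = -0.259590 / 0.128469 = -2.021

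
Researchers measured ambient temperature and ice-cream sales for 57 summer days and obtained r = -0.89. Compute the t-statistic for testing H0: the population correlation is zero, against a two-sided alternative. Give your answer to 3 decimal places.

1 − r² = 1 − 0.7921 = 0.2079;  √(1−r²) = 0.455961
√(n−2) = √55 = 7.416198
t = r·√(n−2)/√(1−r²) = -0.89 · 7.416198 / 0.455961 = -14.476

-14.476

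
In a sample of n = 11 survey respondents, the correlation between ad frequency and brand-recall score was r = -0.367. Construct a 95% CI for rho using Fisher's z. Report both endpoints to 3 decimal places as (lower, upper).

(-0.792, 0.299)

z_r = atanh(-0.367) = -0.384952;  SE = 1/√(n−3) = 1/√8 = 0.353553
z-limits: -0.384952 ± 1.960·0.353553 = -0.384952 ± 0.692964 = [-1.077916, 0.308012]
ρ-limits: (tanh -1.077916, tanh 0.308012) = (-0.792, 0.299)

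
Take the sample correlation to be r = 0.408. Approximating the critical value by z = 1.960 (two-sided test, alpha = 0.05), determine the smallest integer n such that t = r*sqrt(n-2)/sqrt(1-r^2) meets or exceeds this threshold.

22

r√(n−2)/√(1−r²) ≥ 1.960  ⇔  n−2 ≥ (1.960)²·(1−r²)/r²
(1−r²)/r² = (1−0.166464)/0.166464 = 5.0073
n ≥ 2 + 3.8416·5.0073 = 2 + 19.2360 = 21.2360
⌈21.2360⌉ = 22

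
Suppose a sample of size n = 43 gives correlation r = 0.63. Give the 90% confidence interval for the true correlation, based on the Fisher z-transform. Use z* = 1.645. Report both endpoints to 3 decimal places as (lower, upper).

(0.447, 0.762)

z_r = atanh(0.63) = 0.741416;  SE = 1/√(n−3) = 1/√40 = 0.158114
z-limits: 0.741416 ± 1.645·0.158114 = 0.741416 ± 0.260098 = [0.481318, 1.001514]
ρ-limits: (tanh 0.481318, tanh 1.001514) = (0.447, 0.762)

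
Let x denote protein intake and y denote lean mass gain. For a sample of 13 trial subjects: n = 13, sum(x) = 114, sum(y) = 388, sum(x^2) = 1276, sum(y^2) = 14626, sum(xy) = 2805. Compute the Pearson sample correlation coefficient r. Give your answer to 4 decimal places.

Numerator: nΣxy − (Σx)(Σy) = 13·2805 − (114)(388) = -7767
Denominator: √[(nΣx²−(Σx)²)(nΣy²−(Σy)²)]
  nΣx²−(Σx)² = 13·1276 − 12996 = 3592;  nΣy²−(Σy)² = 13·14626 − 150544 = 39594
  √(3592·39594) = √142221648 = 11925.6718
r = -7767 / 11925.6718 = -0.6513

-0.6513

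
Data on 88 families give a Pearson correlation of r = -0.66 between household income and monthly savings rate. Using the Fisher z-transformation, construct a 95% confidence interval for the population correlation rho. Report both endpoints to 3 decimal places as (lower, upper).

Fisher z: z_r = atanh(r) = ½·ln((1+(-0.66))/(1−(-0.66))) = -0.792814
SE(z) = 1/√(n−3) = 1/√85 = 0.108465
95% ⇒ z* = 1.960; margin = 1.960·0.108465 = 0.212591
CI on z-scale: (-1.005405, -0.580223)
Back-transform: tanh(-1.005405) = -0.763855, tanh(-0.580223) = -0.522827

(-0.764, -0.523)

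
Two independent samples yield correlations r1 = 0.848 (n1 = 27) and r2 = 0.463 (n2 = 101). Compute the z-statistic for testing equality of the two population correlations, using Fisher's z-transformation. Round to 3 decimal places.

3.284

z1 = atanh(0.848) = 1.248989,  z2 = atanh(0.463) = 0.501123
SE = √(1/(n1−3) + 1/(n2−3)) = √(1/24 + 1/98) = √(0.0416667 + 0.0102041) = √0.0518708 = 0.227752
z = (z1 − z2)/SE = (1.248989 − 0.501123) / 0.227752 = 0.747866 / 0.227752 = 3.284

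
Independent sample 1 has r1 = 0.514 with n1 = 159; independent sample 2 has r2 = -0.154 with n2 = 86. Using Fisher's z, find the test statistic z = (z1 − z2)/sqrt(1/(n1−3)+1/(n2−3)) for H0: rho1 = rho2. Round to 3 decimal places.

Fisher z-transforms: z1 = atanh(0.514) = 0.568151, z2 = atanh(-0.154) = -0.155235; difference d = 0.723386
Var(d) = 1/156 + 1/83 = 0.0064103 + 0.0120482 = 0.0184585
z = d/√Var(d) = 0.723386 / √0.0184585 = 0.723386 / 0.135862 = 5.324

5.324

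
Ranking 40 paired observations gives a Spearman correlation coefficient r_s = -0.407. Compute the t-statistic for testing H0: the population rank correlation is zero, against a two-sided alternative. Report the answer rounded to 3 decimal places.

t = r_s·√(n−2) / √(1−r_s²) with r_s = -0.407, n = 40
  = -0.407·√38 / √(1 − 0.165649)
  = -0.407·6.164414 / 0.913428
  = -2.508916 / 0.913428 = -2.747

-2.747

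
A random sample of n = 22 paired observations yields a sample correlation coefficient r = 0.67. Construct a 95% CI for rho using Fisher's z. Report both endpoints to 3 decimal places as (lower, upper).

z_r = atanh(0.67) = 0.810743;  SE = 1/√(n−3) = 1/√19 = 0.229416
z-limits: 0.810743 ± 1.960·0.229416 = 0.810743 ± 0.449655 = [0.361088, 1.260398]
ρ-limits: (tanh 0.361088, tanh 1.260398) = (0.346, 0.851)

(0.346, 0.851)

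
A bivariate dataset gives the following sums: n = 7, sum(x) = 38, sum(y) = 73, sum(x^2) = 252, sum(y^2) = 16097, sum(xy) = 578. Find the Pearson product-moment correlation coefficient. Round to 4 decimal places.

0.2170

Numerator: nΣxy − (Σx)(Σy) = 7·578 − (38)(73) = 1272
Denominator: √[(nΣx²−(Σx)²)(nΣy²−(Σy)²)]
  nΣx²−(Σx)² = 7·252 − 1444 = 320;  nΣy²−(Σy)² = 7·16097 − 5329 = 107350
  √(320·107350) = √34352000 = 5861.0579
r = 1272 / 5861.0579 = 0.2170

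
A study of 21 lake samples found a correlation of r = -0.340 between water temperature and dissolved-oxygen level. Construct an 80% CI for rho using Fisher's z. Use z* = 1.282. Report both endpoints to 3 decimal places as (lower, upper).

z_r = atanh(-0.340) = -0.354093;  SE = 1/√(n−3) = 1/√18 = 0.235702
z-limits: -0.354093 ± 1.282·0.235702 = -0.354093 ± 0.302170 = [-0.656263, -0.051923]
ρ-limits: (tanh -0.656263, tanh -0.051923) = (-0.576, -0.052)

(-0.576, -0.052)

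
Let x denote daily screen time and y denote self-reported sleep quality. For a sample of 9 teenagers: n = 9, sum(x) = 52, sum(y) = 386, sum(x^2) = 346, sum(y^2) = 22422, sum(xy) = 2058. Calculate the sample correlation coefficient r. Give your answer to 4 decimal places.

-0.3331

Numerator: nΣxy − (Σx)(Σy) = 9·2058 − (52)(386) = -1550
Denominator: √[(nΣx²−(Σx)²)(nΣy²−(Σy)²)]
  nΣx²−(Σx)² = 9·346 − 2704 = 410;  nΣy²−(Σy)² = 9·22422 − 148996 = 52802
  √(410·52802) = √21648820 = 4652.8292
r = -1550 / 4652.8292 = -0.3331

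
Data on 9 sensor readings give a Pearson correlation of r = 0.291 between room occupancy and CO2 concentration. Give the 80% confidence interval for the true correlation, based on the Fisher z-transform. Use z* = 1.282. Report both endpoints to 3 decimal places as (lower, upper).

(-0.220, 0.677)

Fisher z: z_r = atanh(r) = ½·ln((1+0.291)/(1−0.291)) = 0.299658
SE(z) = 1/√(n−3) = 1/√6 = 0.408248
80% ⇒ z* = 1.282; margin = 1.282·0.408248 = 0.523374
CI on z-scale: (-0.223716, 0.823032)
Back-transform: tanh(-0.223716) = -0.220057, tanh(0.823032) = 0.676717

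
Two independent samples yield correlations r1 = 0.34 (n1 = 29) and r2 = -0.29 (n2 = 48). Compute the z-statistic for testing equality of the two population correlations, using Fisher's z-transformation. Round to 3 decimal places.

2.649

z1 = atanh(0.34) = 0.354093,  z2 = atanh(-0.29) = -0.298566
SE = √(1/(n1−3) + 1/(n2−3)) = √(1/26 + 1/45) = √(0.0384615 + 0.0222222) = √0.0606837 = 0.246341
z = (z1 − z2)/SE = (0.354093 − (-0.298566)) / 0.246341 = 0.652659 / 0.246341 = 2.649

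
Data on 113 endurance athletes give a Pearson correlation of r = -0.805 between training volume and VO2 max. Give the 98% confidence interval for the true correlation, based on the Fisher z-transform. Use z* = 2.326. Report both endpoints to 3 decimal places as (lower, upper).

Fisher z: z_r = atanh(r) = ½·ln((1+(-0.805))/(1−(-0.805))) = -1.112658
SE(z) = 1/√(n−3) = 1/√110 = 0.095346
98% ⇒ z* = 2.326; margin = 2.326·0.095346 = 0.221775
CI on z-scale: (-1.334433, -0.890883)
Back-transform: tanh(-1.334433) = -0.870329, tanh(-0.890883) = -0.711830

(-0.870, -0.712)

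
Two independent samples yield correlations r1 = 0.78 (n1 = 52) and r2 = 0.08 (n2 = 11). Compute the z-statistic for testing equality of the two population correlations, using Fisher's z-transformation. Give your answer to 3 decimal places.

2.531

z1 = atanh(0.78) = 1.045371,  z2 = atanh(0.08) = 0.080171
SE = √(1/(n1−3) + 1/(n2−3)) = √(1/49 + 1/8) = √(0.0204082 + 0.1250000) = √0.1454082 = 0.381324
z = (z1 − z2)/SE = (1.045371 − 0.080171) / 0.381324 = 0.965200 / 0.381324 = 2.531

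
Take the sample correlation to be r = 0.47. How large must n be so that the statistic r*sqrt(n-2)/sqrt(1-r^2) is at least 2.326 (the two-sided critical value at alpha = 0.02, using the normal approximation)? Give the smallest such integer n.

22

r√(n−2)/√(1−r²) ≥ 2.326  ⇔  n−2 ≥ (2.326)²·(1−r²)/r²
(1−r²)/r² = (1−0.2209)/0.2209 = 3.5269
n ≥ 2 + 5.410276·3.5269 = 2 + 19.0815 = 21.0815
⌈21.0815⌉ = 22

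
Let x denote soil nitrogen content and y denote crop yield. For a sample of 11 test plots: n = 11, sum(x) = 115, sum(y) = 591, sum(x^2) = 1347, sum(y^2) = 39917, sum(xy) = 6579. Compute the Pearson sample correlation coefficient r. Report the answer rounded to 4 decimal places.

S_xy = nΣxy − ΣxΣy = 11·6579 − 115·591 = 72369 − 67965 = 4404
S_xx = nΣx² − (Σx)² = 11·1347 − 115² = 14817 − 13225 = 1592
S_yy = nΣy² − (Σy)² = 11·39917 − 591² = 439087 − 349281 = 89806
r = S_xy / √(S_xx·S_yy) = 4404 / √(1592·89806) = 4404 / √142971152 = 4404 / 11957.0545 = 0.3683

0.3683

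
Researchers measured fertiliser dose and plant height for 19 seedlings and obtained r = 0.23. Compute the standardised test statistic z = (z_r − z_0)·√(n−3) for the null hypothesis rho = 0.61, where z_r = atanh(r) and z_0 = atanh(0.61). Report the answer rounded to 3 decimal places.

z_r = atanh(0.23) = 0.234189,  z_0 = atanh(0.61) = 0.708921
SE = 1/√(n−3) = 1/√16 = 0.250000
z = (z_r − z_0)/SE = (0.234189 − 0.708921) / 0.250000 = -0.474732 / 0.250000 = -1.899

-1.899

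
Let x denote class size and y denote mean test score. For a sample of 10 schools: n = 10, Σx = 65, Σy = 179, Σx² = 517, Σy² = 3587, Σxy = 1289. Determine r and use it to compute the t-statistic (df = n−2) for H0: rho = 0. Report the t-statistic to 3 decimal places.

2.483

Numerator: nΣxy − (Σx)(Σy) = 10·1289 − (65)(179) = 1255
Denominator: √[(nΣx²−(Σx)²)(nΣy²−(Σy)²)]
  nΣx²−(Σx)² = 10·517 − 4225 = 945;  nΣy²−(Σy)² = 10·3587 − 32041 = 3829
  √(945·3829) = √3618405 = 1902.2106
r = 1255 / 1902.2106 = 0.6598
t = r·√(n−2)/√(1−r²) = 0.6598·√8 / √(1−0.435336) = 1.866196 / 0.751441 = 2.483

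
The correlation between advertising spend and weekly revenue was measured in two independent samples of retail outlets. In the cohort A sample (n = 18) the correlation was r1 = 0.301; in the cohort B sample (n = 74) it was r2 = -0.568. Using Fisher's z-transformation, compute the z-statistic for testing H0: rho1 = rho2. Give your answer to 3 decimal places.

z1 = atanh(0.301) = 0.310619,  z2 = atanh(-0.568) = -0.644565
SE = √(1/(n1−3) + 1/(n2−3)) = √(1/15 + 1/71) = √(0.0666667 + 0.0140845) = √0.0807512 = 0.284168
z = (z1 − z2)/SE = (0.310619 − (-0.644565)) / 0.284168 = 0.955184 / 0.284168 = 3.361

3.361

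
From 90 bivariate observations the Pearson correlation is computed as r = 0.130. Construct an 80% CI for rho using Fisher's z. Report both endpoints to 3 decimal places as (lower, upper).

z_r = atanh(0.130) = 0.130740;  SE = 1/√(n−3) = 1/√87 = 0.107211
z-limits: 0.130740 ± 1.282·0.107211 = 0.130740 ± 0.137445 = [-0.006705, 0.268185]
ρ-limits: (tanh -0.006705, tanh 0.268185) = (-0.007, 0.262)

(-0.007, 0.262)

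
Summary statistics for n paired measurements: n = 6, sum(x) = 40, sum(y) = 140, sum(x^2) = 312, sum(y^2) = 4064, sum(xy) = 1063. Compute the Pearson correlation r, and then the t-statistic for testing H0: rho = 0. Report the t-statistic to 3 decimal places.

Numerator: nΣxy − (Σx)(Σy) = 6·1063 − (40)(140) = 778
Denominator: √[(nΣx²−(Σx)²)(nΣy²−(Σy)²)]
  nΣx²−(Σx)² = 6·312 − 1600 = 272;  nΣy²−(Σy)² = 6·4064 − 19600 = 4784
  √(272·4784) = √1301248 = 1140.7226
r = 778 / 1140.7226 = 0.6820
t = r·√(n−2)/√(1−r²) = 0.6820·√4 / √(1−0.465124) = 1.364000 / 0.731352 = 1.865

1.865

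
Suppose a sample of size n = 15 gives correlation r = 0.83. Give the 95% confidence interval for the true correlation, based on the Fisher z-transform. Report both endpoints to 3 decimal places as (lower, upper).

z_r = atanh(0.83) = 1.188136;  SE = 1/√(n−3) = 1/√12 = 0.288675
z-limits: 1.188136 ± 1.960·0.288675 = 1.188136 ± 0.565803 = [0.622333, 1.753939]
ρ-limits: (tanh 0.622333, tanh 1.753939) = (0.553, 0.942)

(0.553, 0.942)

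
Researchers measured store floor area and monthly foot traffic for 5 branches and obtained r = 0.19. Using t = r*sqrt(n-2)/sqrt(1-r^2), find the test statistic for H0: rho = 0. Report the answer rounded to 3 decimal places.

0.335

1 − r² = 1 − 0.0361 = 0.9639;  √(1−r²) = 0.981784
√(n−2) = √3 = 1.732051
t = r·√(n−2)/√(1−r²) = 0.19 · 1.732051 / 0.981784 = 0.335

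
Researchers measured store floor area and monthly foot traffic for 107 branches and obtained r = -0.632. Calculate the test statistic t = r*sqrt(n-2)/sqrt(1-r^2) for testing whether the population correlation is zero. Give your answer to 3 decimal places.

-8.357

t = r·√(n−2) / √(1−r²) with r = -0.632, n = 107
  = -0.632·√105 / √(1 − 0.399424)
  = -0.632·10.246951 / 0.774968
  = -6.476073 / 0.774968 = -8.357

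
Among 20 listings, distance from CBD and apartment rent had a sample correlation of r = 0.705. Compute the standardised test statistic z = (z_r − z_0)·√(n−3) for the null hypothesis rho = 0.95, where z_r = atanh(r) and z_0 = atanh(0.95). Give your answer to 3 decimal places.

z_r = atanh(0.705) = 0.877173,  z_0 = atanh(0.95) = 1.831781
SE = 1/√(n−3) = 1/√17 = 0.242536
z = (z_r − z_0)/SE = (0.877173 − 1.831781) / 0.242536 = -0.954608 / 0.242536 = -3.936

-3.936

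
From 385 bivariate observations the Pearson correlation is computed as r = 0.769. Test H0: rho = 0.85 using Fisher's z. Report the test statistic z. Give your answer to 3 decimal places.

-4.657

Fisher z: atanh(0.769) = 1.017876, atanh(0.85) = 1.256153
z = (z_r − z_0)·√(n−3) = (1.017876 − 1.256153)·√382 = -0.238277 · 19.544820 = -4.657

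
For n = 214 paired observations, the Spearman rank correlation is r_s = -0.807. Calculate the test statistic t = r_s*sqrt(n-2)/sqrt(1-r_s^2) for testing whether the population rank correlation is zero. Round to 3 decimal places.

t = r_s·√(n−2) / √(1−r_s²) with r_s = -0.807, n = 214
  = -0.807·√212 / √(1 − 0.651249)
  = -0.807·14.560220 / 0.590551
  = -11.750098 / 0.590551 = -19.897

-19.897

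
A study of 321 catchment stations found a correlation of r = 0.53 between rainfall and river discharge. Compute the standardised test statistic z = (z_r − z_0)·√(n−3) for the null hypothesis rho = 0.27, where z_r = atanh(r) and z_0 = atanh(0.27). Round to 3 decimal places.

z_r = atanh(0.53) = 0.590145,  z_0 = atanh(0.27) = 0.276864
SE = 1/√(n−3) = 1/√318 = 0.056077
z = (z_r − z_0)/SE = (0.590145 − 0.276864) / 0.056077 = 0.313281 / 0.056077 = 5.587

5.587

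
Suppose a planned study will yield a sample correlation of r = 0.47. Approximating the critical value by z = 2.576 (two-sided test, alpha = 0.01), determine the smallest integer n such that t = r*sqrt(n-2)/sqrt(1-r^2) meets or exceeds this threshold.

26

r√(n−2)/√(1−r²) ≥ 2.576  ⇔  n−2 ≥ (2.576)²·(1−r²)/r²
(1−r²)/r² = (1−0.2209)/0.2209 = 3.5269
n ≥ 2 + 6.635776·3.5269 = 2 + 23.4037 = 25.4037
⌈25.4037⌉ = 26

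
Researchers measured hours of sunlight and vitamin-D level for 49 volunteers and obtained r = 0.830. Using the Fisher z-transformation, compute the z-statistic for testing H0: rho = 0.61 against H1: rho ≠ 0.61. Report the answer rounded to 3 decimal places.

3.250

Fisher z: atanh(0.830) = 1.188136, atanh(0.61) = 0.708921
z = (z_r − z_0)·√(n−3) = (1.188136 − 0.708921)·√46 = 0.479215 · 6.782330 = 3.250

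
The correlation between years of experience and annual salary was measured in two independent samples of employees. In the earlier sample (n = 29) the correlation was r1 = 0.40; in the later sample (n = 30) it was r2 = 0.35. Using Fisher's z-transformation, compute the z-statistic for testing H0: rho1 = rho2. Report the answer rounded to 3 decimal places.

Fisher z-transforms: z1 = atanh(0.40) = 0.423649, z2 = atanh(0.35) = 0.365444; difference d = 0.058205
Var(d) = 1/26 + 1/27 = 0.0384615 + 0.0370370 = 0.0754985
z = d/√Var(d) = 0.058205 / √0.0754985 = 0.058205 / 0.274770 = 0.212

0.212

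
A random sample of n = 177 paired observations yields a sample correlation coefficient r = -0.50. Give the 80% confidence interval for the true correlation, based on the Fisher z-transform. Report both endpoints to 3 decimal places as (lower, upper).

z_r = atanh(-0.50) = -0.549306;  SE = 1/√(n−3) = 1/√174 = 0.075810
z-limits: -0.549306 ± 1.282·0.075810 = -0.549306 ± 0.097188 = [-0.646494, -0.452118]
ρ-limits: (tanh -0.646494, tanh -0.452118) = (-0.569, -0.424)

(-0.569, -0.424)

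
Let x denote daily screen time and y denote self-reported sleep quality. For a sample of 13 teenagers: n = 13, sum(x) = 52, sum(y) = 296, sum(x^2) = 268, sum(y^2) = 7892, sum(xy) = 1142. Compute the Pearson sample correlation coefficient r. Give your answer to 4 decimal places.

-0.1597

S_xy = nΣxy − ΣxΣy = 13·1142 − 52·296 = 14846 − 15392 = -546
S_xx = nΣx² − (Σx)² = 13·268 − 52² = 3484 − 2704 = 780
S_yy = nΣy² − (Σy)² = 13·7892 − 296² = 102596 − 87616 = 14980
r = S_xy / √(S_xx·S_yy) = -546 / √(780·14980) = -546 / √11684400 = -546 / 3418.2452 = -0.1597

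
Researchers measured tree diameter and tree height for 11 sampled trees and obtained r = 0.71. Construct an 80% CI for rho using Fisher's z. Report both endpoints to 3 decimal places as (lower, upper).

(0.409, 0.872)

Fisher z: z_r = atanh(r) = ½·ln((1+0.71)/(1−0.71)) = 0.887184
SE(z) = 1/√(n−3) = 1/√8 = 0.353553
80% ⇒ z* = 1.282; margin = 1.282·0.353553 = 0.453255
CI on z-scale: (0.433929, 1.340439)
Back-transform: tanh(0.433929) = 0.408600, tanh(1.340439) = 0.871778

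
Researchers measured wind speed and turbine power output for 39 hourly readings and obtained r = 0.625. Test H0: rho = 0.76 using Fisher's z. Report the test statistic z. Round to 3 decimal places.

-1.578

z_r = atanh(0.625) = 0.733169,  z_0 = atanh(0.76) = 0.996215
SE = 1/√(n−3) = 1/√36 = 0.166667
z = (z_r − z_0)/SE = (0.733169 − 0.996215) / 0.166667 = -0.263046 / 0.166667 = -1.578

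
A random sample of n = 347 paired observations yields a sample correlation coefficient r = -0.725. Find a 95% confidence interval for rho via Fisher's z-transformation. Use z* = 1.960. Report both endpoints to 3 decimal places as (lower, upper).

z_r = atanh(-0.725) = -0.918106;  SE = 1/√(n−3) = 1/√344 = 0.053916
z-limits: -0.918106 ± 1.960·0.053916 = -0.918106 ± 0.105675 = [-1.023781, -0.812431]
ρ-limits: (tanh -1.023781, tanh -0.812431) = (-0.771, -0.671)

(-0.771, -0.671)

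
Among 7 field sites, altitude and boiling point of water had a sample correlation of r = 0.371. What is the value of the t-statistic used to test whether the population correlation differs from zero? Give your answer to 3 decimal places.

0.893

t = r·√(n−2) / √(1−r²) with r = 0.371, n = 7
  = 0.371·√5 / √(1 − 0.137641)
  = 0.371·2.236068 / 0.928633
  = 0.829581 / 0.928633 = 0.893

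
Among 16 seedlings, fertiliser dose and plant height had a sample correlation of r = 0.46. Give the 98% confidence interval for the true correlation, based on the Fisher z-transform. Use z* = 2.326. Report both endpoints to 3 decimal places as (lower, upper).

(-0.147, 0.815)

z_r = atanh(0.46) = 0.497311;  SE = 1/√(n−3) = 1/√13 = 0.277350
z-limits: 0.497311 ± 2.326·0.277350 = 0.497311 ± 0.645116 = [-0.147805, 1.142427]
ρ-limits: (tanh -0.147805, tanh 1.142427) = (-0.147, 0.815)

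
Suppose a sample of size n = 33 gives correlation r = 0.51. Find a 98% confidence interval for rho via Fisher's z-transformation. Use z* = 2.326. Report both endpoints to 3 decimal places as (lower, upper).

(0.137, 0.756)

z_r = atanh(0.51) = 0.562730;  SE = 1/√(n−3) = 1/√30 = 0.182574
z-limits: 0.562730 ± 2.326·0.182574 = 0.562730 ± 0.424667 = [0.138063, 0.987397]
ρ-limits: (tanh 0.138063, tanh 0.987397) = (0.137, 0.756)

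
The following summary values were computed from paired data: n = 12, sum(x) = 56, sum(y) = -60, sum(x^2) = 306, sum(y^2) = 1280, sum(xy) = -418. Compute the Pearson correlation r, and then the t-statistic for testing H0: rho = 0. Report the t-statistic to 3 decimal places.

-2.775

S_xy = nΣxy − ΣxΣy = 12·(-418) − 56·(-60) = -5016 − (-3360) = -1656
S_xx = nΣx² − (Σx)² = 12·306 − 56² = 3672 − 3136 = 536
S_yy = nΣy² − (Σy)² = 12·1280 − (-60)² = 15360 − 3600 = 11760
r = S_xy / √(S_xx·S_yy) = -1656 / √(536·11760) = -1656 / √6303360 = -1656 / 2510.6493 = -0.6596
t = r·√(n−2)/√(1−r²) = -0.6596·√10 / √(1−0.435072) = -2.085838 / 0.751617 = -2.775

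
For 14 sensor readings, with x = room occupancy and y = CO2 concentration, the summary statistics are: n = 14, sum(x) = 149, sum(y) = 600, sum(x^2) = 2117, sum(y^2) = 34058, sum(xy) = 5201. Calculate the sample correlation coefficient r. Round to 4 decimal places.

-0.5627

S_xy = nΣxy − ΣxΣy = 14·5201 − 149·600 = 72814 − 89400 = -16586
S_xx = nΣx² − (Σx)² = 14·2117 − 149² = 29638 − 22201 = 7437
S_yy = nΣy² − (Σy)² = 14·34058 − 600² = 476812 − 360000 = 116812
r = S_xy / √(S_xx·S_yy) = -16586 / √(7437·116812) = -16586 / √868730844 = -16586 / 29474.2403 = -0.5627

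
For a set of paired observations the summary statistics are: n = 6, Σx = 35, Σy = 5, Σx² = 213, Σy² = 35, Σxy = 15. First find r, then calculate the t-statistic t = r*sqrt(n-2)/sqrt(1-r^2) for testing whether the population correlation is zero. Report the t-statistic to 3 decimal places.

-3.347

Numerator: nΣxy − (Σx)(Σy) = 6·15 − (35)(5) = -85
Denominator: √[(nΣx²−(Σx)²)(nΣy²−(Σy)²)]
  nΣx²−(Σx)² = 6·213 − 1225 = 53;  nΣy²−(Σy)² = 6·35 − 25 = 185
  √(53·185) = √9805 = 99.0202
r = -85 / 99.0202 = -0.8584
t = r·√(n−2)/√(1−r²) = -0.8584·√4 / √(1−0.736851) = -1.716800 / 0.512981 = -3.347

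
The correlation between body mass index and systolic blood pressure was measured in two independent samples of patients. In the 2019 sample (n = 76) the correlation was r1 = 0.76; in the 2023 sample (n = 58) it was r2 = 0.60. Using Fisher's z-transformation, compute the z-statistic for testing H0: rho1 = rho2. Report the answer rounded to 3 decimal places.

1.697

Fisher z-transforms: z1 = atanh(0.76) = 0.996215, z2 = atanh(0.60) = 0.693147; difference d = 0.303068
Var(d) = 1/73 + 1/55 = 0.0136986 + 0.0181818 = 0.0318804
z = d/√Var(d) = 0.303068 / √0.0318804 = 0.303068 / 0.178551 = 1.697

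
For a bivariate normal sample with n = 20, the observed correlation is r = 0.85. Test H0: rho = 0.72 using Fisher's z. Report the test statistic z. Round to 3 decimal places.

1.437

Fisher z: atanh(0.85) = 1.256153, atanh(0.72) = 0.907645
z = (z_r − z_0)·√(n−3) = (1.256153 − 0.907645)·√17 = 0.348508 · 4.123106 = 1.437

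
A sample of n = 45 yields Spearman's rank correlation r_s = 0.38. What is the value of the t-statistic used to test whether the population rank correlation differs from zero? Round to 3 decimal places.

t = r_s·√(n−2) / √(1−r_s²) with r_s = 0.38, n = 45
  = 0.38·√43 / √(1 − 0.1444)
  = 0.38·6.557439 / 0.924986
  = 2.491827 / 0.924986 = 2.694

2.694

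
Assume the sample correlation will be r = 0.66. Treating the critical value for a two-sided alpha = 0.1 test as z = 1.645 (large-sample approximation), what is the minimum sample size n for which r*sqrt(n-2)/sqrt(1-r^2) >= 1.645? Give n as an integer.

r√(n−2)/√(1−r²) ≥ 1.645  ⇔  n−2 ≥ (1.645)²·(1−r²)/r²
(1−r²)/r² = (1−0.4356)/0.4356 = 1.2957
n ≥ 2 + 2.706025·1.2957 = 2 + 3.5062 = 5.5062
⌈5.5062⌉ = 6

6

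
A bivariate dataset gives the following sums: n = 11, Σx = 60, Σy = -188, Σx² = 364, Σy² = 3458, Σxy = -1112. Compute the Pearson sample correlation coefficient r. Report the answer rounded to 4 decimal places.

S_xy = nΣxy − ΣxΣy = 11·(-1112) − 60·(-188) = -12232 − (-11280) = -952
S_xx = nΣx² − (Σx)² = 11·364 − 60² = 4004 − 3600 = 404
S_yy = nΣy² − (Σy)² = 11·3458 − (-188)² = 38038 − 35344 = 2694
r = S_xy / √(S_xx·S_yy) = -952 / √(404·2694) = -952 / √1088376 = -952 / 1043.2526 = -0.9125

-0.9125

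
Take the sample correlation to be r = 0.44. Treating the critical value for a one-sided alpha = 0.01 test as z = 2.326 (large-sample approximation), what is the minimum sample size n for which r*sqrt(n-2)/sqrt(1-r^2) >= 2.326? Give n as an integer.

25

r√(n−2)/√(1−r²) ≥ 2.326  ⇔  n−2 ≥ (2.326)²·(1−r²)/r²
(1−r²)/r² = (1−0.1936)/0.1936 = 4.1653
n ≥ 2 + 5.410276·4.1653 = 2 + 22.5354 = 24.5354
⌈24.5354⌉ = 25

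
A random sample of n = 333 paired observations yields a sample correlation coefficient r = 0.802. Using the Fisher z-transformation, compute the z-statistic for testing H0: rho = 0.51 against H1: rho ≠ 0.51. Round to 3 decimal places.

9.836

z_r = atanh(0.802) = 1.104193,  z_0 = atanh(0.51) = 0.562730
SE = 1/√(n−3) = 1/√330 = 0.055048
z = (z_r − z_0)/SE = (1.104193 − 0.562730) / 0.055048 = 0.541463 / 0.055048 = 9.836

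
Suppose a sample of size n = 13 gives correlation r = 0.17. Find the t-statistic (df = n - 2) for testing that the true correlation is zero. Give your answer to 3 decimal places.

0.572

1 − r² = 1 − 0.0289 = 0.9711;  √(1−r²) = 0.985444
√(n−2) = √11 = 3.316625
t = r·√(n−2)/√(1−r²) = 0.17 · 3.316625 / 0.985444 = 0.572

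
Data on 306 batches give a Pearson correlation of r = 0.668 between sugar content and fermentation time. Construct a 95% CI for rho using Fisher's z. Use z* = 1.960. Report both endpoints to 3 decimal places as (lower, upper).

(0.601, 0.726)

Fisher z: z_r = atanh(r) = ½·ln((1+0.668)/(1−0.668)) = 0.807123
SE(z) = 1/√(n−3) = 1/√303 = 0.057448
95% ⇒ z* = 1.960; margin = 1.960·0.057448 = 0.112598
CI on z-scale: (0.694525, 0.919721)
Back-transform: tanh(0.694525) = 0.600881, tanh(0.919721) = 0.725765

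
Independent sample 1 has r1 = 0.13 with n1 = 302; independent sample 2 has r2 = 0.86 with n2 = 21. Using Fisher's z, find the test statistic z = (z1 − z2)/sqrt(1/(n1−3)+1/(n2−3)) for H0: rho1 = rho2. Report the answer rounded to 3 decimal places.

z1 = atanh(0.13) = 0.130740,  z2 = atanh(0.86) = 1.293345
SE = √(1/(n1−3) + 1/(n2−3)) = √(1/299 + 1/18) = √(0.0033445 + 0.0555556) = √0.0589001 = 0.242693
z = (z1 − z2)/SE = (0.130740 − 1.293345) / 0.242693 = -1.162605 / 0.242693 = -4.790

-4.790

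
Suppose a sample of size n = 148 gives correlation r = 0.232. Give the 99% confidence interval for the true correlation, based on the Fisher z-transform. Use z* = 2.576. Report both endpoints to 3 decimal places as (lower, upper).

(0.022, 0.422)

Fisher z: z_r = atanh(r) = ½·ln((1+0.232)/(1−0.232)) = 0.236302
SE(z) = 1/√(n−3) = 1/√145 = 0.083045
99% ⇒ z* = 2.576; margin = 2.576·0.083045 = 0.213924
CI on z-scale: (0.022378, 0.450226)
Back-transform: tanh(0.022378) = 0.022374, tanh(0.450226) = 0.422085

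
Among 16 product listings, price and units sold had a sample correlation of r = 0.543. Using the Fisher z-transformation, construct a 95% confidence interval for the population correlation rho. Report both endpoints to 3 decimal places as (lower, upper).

(0.065, 0.818)

Fisher z: z_r = atanh(r) = ½·ln((1+0.543)/(1−0.543)) = 0.608400
SE(z) = 1/√(n−3) = 1/√13 = 0.277350
95% ⇒ z* = 1.960; margin = 1.960·0.277350 = 0.543606
CI on z-scale: (0.064794, 1.152006)
Back-transform: tanh(0.064794) = 0.064703, tanh(1.152006) = 0.818418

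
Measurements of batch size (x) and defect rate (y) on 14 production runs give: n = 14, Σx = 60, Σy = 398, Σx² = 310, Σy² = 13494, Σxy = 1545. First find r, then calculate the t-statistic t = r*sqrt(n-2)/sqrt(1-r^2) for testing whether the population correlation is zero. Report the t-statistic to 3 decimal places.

-1.862

Numerator: nΣxy − (Σx)(Σy) = 14·1545 − (60)(398) = -2250
Denominator: √[(nΣx²−(Σx)²)(nΣy²−(Σy)²)]
  nΣx²−(Σx)² = 14·310 − 3600 = 740;  nΣy²−(Σy)² = 14·13494 − 158404 = 30512
  √(740·30512) = √22578880 = 4751.7239
r = -2250 / 4751.7239 = -0.4735
t = r·√(n−2)/√(1−r²) = -0.4735·√12 / √(1−0.224202) = -1.640252 / 0.880794 = -1.862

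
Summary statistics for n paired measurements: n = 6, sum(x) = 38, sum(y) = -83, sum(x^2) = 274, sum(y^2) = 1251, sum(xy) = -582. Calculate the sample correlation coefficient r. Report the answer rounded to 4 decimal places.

Numerator: nΣxy − (Σx)(Σy) = 6·(-582) − (38)(-83) = -338
Denominator: √[(nΣx²−(Σx)²)(nΣy²−(Σy)²)]
  nΣx²−(Σx)² = 6·274 − 1444 = 200;  nΣy²−(Σy)² = 6·1251 − 6889 = 617
  √(200·617) = √123400 = 351.2834
r = -338 / 351.2834 = -0.9622

-0.9622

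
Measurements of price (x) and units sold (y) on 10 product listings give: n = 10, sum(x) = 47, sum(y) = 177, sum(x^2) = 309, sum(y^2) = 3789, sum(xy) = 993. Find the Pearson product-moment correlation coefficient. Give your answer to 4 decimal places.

Numerator: nΣxy − (Σx)(Σy) = 10·993 − (47)(177) = 1611
Denominator: √[(nΣx²−(Σx)²)(nΣy²−(Σy)²)]
  nΣx²−(Σx)² = 10·309 − 2209 = 881;  nΣy²−(Σy)² = 10·3789 − 31329 = 6561
  √(881·6561) = √5780241 = 2404.2132
r = 1611 / 2404.2132 = 0.6701

0.6701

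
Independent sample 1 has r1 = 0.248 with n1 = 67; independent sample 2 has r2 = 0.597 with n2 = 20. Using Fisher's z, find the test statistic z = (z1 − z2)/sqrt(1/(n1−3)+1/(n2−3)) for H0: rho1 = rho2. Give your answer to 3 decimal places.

-1.595

z1 = atanh(0.248) = 0.253281,  z2 = atanh(0.597) = 0.688473
SE = √(1/(n1−3) + 1/(n2−3)) = √(1/64 + 1/17) = √(0.0156250 + 0.0588235) = √0.0744485 = 0.272853
z = (z1 − z2)/SE = (0.253281 − 0.688473) / 0.272853 = -0.435192 / 0.272853 = -1.595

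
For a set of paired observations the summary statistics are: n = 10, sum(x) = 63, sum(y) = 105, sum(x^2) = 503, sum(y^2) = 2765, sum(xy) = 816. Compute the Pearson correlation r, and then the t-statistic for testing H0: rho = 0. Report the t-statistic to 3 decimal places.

Numerator: nΣxy − (Σx)(Σy) = 10·816 − (63)(105) = 1545
Denominator: √[(nΣx²−(Σx)²)(nΣy²−(Σy)²)]
  nΣx²−(Σx)² = 10·503 − 3969 = 1061;  nΣy²−(Σy)² = 10·2765 − 11025 = 16625
  √(1061·16625) = √17639125 = 4199.8958
r = 1545 / 4199.8958 = 0.3679
t = r·√(n−2)/√(1−r²) = 0.3679·√8 / √(1−0.135350) = 1.040578 / 0.929866 = 1.119

1.119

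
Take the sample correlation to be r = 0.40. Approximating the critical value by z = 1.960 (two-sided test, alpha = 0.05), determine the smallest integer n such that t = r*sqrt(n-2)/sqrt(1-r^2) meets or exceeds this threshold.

Need r·√(n−2)/√(1−r²) ≥ 1.960
√(n−2) ≥ 1.960·√(1−0.1600) / 0.40 = 1.960·0.916515 / 0.40 = 4.4909
n−2 ≥ 20.1682  ⇒  n ≥ 22.1682
Smallest integer n = 23

23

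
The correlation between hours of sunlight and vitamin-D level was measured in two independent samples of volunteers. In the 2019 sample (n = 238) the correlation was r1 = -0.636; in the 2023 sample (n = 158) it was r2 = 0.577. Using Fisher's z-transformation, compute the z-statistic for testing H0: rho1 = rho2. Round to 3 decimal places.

Fisher z-transforms: z1 = atanh(-0.636) = -0.751428, z2 = atanh(0.577) = 0.657954; difference d = -1.409382
Var(d) = 1/235 + 1/155 = 0.0042553 + 0.0064516 = 0.0107069
z = d/√Var(d) = -1.409382 / √0.0107069 = -1.409382 / 0.103474 = -13.621

-13.621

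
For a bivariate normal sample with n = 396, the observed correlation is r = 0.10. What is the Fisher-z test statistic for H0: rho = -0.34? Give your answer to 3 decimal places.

z_r = atanh(0.10) = 0.100335,  z_0 = atanh(-0.34) = -0.354093
SE = 1/√(n−3) = 1/√393 = 0.050443
z = (z_r − z_0)/SE = (0.100335 − (-0.354093)) / 0.050443 = 0.454428 / 0.050443 = 9.009

9.009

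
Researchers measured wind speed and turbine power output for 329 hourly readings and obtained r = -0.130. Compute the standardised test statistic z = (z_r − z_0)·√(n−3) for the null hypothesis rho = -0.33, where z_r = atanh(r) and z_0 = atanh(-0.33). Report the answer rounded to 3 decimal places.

3.829

Fisher z: atanh(-0.130) = -0.130740, atanh(-0.33) = -0.342828
z = (z_r − z_0)·√(n−3) = (-0.130740 − (-0.342828))·√326 = 0.212088 · 18.055470 = 3.829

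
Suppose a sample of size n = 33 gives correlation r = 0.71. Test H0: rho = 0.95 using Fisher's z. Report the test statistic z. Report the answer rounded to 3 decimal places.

-5.174

Fisher z: atanh(0.71) = 0.887184, atanh(0.95) = 1.831781
z = (z_r − z_0)·√(n−3) = (0.887184 − 1.831781)·√30 = -0.944597 · 5.477226 = -5.174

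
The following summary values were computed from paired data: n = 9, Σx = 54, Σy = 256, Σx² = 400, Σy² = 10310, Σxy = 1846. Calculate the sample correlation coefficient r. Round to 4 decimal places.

Numerator: nΣxy − (Σx)(Σy) = 9·1846 − (54)(256) = 2790
Denominator: √[(nΣx²−(Σx)²)(nΣy²−(Σy)²)]
  nΣx²−(Σx)² = 9·400 − 2916 = 684;  nΣy²−(Σy)² = 9·10310 − 65536 = 27254
  √(684·27254) = √18641736 = 4317.6077
r = 2790 / 4317.6077 = 0.6462

0.6462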